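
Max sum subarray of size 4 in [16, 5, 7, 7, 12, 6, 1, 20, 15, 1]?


[0:4]: 35
[1:5]: 31
[2:6]: 32
[3:7]: 26
[4:8]: 39
[5:9]: 42
[6:10]: 37

Max: 42 at [5:9]


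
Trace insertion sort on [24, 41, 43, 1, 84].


Initial: [24, 41, 43, 1, 84]
Insert 41: [24, 41, 43, 1, 84]
Insert 43: [24, 41, 43, 1, 84]
Insert 1: [1, 24, 41, 43, 84]
Insert 84: [1, 24, 41, 43, 84]

Sorted: [1, 24, 41, 43, 84]


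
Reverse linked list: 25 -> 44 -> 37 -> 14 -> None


Step 1: curr=25, set curr.next=prev(None) | reversed so far: 25
Step 2: curr=44, set curr.next=prev(25) | reversed so far: 44 -> 25
Step 3: curr=37, set curr.next=prev(44) | reversed so far: 37 -> 44 -> 25
Step 4: curr=14, set curr.next=prev(37) | reversed so far: 14 -> 37 -> 44 -> 25

14 -> 37 -> 44 -> 25 -> None


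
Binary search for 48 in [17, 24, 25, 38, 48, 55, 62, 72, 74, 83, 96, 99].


Step 1: lo=0, hi=11, mid=5, val=55
Step 2: lo=0, hi=4, mid=2, val=25
Step 3: lo=3, hi=4, mid=3, val=38
Step 4: lo=4, hi=4, mid=4, val=48

Found at index 4


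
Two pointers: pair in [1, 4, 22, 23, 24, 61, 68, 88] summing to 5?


lo=0(1)+hi=7(88)=89
lo=0(1)+hi=6(68)=69
lo=0(1)+hi=5(61)=62
lo=0(1)+hi=4(24)=25
lo=0(1)+hi=3(23)=24
lo=0(1)+hi=2(22)=23
lo=0(1)+hi=1(4)=5

Yes: 1+4=5


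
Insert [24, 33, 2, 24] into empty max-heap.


Insert 24: [24]
Insert 33: [33, 24]
Insert 2: [33, 24, 2]
Insert 24: [33, 24, 2, 24]

Final heap: [33, 24, 2, 24]


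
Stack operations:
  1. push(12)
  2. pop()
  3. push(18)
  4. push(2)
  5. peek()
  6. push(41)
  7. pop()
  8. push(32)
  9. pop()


push(12) -> [12]
pop()->12, []
push(18) -> [18]
push(2) -> [18, 2]
peek()->2
push(41) -> [18, 2, 41]
pop()->41, [18, 2]
push(32) -> [18, 2, 32]
pop()->32, [18, 2]

Final stack: [18, 2]


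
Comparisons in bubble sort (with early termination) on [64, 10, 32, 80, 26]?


Algorithm: bubble sort (with early termination)
Input: [64, 10, 32, 80, 26]
Sorted: [10, 26, 32, 64, 80]

10


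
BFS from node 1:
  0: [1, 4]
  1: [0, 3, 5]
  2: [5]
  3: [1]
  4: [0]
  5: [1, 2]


Visit 1, enqueue [0, 3, 5]
Visit 0, enqueue [4]
Visit 3, enqueue []
Visit 5, enqueue [2]
Visit 4, enqueue []
Visit 2, enqueue []

BFS order: [1, 0, 3, 5, 4, 2]


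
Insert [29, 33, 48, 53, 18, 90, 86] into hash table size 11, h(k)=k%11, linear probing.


Insert 29: h=7 -> slot 7
Insert 33: h=0 -> slot 0
Insert 48: h=4 -> slot 4
Insert 53: h=9 -> slot 9
Insert 18: h=7, 1 probes -> slot 8
Insert 90: h=2 -> slot 2
Insert 86: h=9, 1 probes -> slot 10

Table: [33, None, 90, None, 48, None, None, 29, 18, 53, 86]


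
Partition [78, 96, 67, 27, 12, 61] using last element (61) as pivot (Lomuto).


Pivot: 61
  27 <= 61: swap -> [27, 96, 67, 78, 12, 61]
  12 <= 61: swap -> [27, 12, 67, 78, 96, 61]
Place pivot at 2: [27, 12, 61, 78, 96, 67]

Partitioned: [27, 12, 61, 78, 96, 67]


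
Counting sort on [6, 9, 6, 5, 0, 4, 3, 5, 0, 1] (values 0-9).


Input: [6, 9, 6, 5, 0, 4, 3, 5, 0, 1]
Counts: [2, 1, 0, 1, 1, 2, 2, 0, 0, 1]

Sorted: [0, 0, 1, 3, 4, 5, 5, 6, 6, 9]


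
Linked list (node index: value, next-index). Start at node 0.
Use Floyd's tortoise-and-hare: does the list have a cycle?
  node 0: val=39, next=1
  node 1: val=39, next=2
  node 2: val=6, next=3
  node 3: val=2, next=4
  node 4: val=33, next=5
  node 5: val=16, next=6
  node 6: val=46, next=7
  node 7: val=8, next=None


Floyd's tortoise (slow, +1) and hare (fast, +2):
  init: slow=0, fast=0
  step 1: slow=1, fast=2
  step 2: slow=2, fast=4
  step 3: slow=3, fast=6
  step 4: fast 6->7->None, no cycle

Cycle: no


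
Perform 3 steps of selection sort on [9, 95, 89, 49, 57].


Initial: [9, 95, 89, 49, 57]
Step 1: min=9 at 0
  Swap: [9, 95, 89, 49, 57]
Step 2: min=49 at 3
  Swap: [9, 49, 89, 95, 57]
Step 3: min=57 at 4
  Swap: [9, 49, 57, 95, 89]

After 3 steps: [9, 49, 57, 95, 89]


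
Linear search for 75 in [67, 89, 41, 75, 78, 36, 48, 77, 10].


i=0: 67!=75
i=1: 89!=75
i=2: 41!=75
i=3: 75==75 found!

Found at 3, 4 comps


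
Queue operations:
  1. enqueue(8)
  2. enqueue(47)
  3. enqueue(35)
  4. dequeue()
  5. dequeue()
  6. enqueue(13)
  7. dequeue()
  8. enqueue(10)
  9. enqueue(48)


enqueue(8) -> [8]
enqueue(47) -> [8, 47]
enqueue(35) -> [8, 47, 35]
dequeue()->8, [47, 35]
dequeue()->47, [35]
enqueue(13) -> [35, 13]
dequeue()->35, [13]
enqueue(10) -> [13, 10]
enqueue(48) -> [13, 10, 48]

Final queue: [13, 10, 48]


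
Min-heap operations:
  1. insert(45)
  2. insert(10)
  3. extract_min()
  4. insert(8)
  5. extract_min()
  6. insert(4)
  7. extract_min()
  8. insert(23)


insert(45) -> [45]
insert(10) -> [10, 45]
extract_min()->10, [45]
insert(8) -> [8, 45]
extract_min()->8, [45]
insert(4) -> [4, 45]
extract_min()->4, [45]
insert(23) -> [23, 45]

Final heap: [23, 45]


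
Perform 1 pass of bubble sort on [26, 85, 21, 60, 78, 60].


Initial: [26, 85, 21, 60, 78, 60]
Pass 1: [26, 21, 60, 78, 60, 85] (4 swaps)

After 1 pass: [26, 21, 60, 78, 60, 85]


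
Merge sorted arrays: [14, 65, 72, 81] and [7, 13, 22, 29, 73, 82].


Take 7 from B
Take 13 from B
Take 14 from A
Take 22 from B
Take 29 from B
Take 65 from A
Take 72 from A
Take 73 from B
Take 81 from A

Merged: [7, 13, 14, 22, 29, 65, 72, 73, 81, 82]


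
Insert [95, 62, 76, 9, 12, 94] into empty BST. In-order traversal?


Insert 95: root
Insert 62: L from 95
Insert 76: L from 95 -> R from 62
Insert 9: L from 95 -> L from 62
Insert 12: L from 95 -> L from 62 -> R from 9
Insert 94: L from 95 -> R from 62 -> R from 76

In-order: [9, 12, 62, 76, 94, 95]


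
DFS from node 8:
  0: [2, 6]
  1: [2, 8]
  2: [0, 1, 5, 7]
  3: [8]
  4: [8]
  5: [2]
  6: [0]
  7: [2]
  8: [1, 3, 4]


Visit 8, push [4, 3, 1]
Visit 1, push [2]
Visit 2, push [7, 5, 0]
Visit 0, push [6]
Visit 6, push []
Visit 5, push []
Visit 7, push []
Visit 3, push []
Visit 4, push []

DFS order: [8, 1, 2, 0, 6, 5, 7, 3, 4]


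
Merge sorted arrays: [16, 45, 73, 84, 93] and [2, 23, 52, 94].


Take 2 from B
Take 16 from A
Take 23 from B
Take 45 from A
Take 52 from B
Take 73 from A
Take 84 from A
Take 93 from A

Merged: [2, 16, 23, 45, 52, 73, 84, 93, 94]


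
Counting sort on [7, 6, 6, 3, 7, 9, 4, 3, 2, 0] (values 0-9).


Input: [7, 6, 6, 3, 7, 9, 4, 3, 2, 0]
Counts: [1, 0, 1, 2, 1, 0, 2, 2, 0, 1]

Sorted: [0, 2, 3, 3, 4, 6, 6, 7, 7, 9]


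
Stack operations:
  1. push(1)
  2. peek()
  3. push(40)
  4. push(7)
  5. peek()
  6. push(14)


push(1) -> [1]
peek()->1
push(40) -> [1, 40]
push(7) -> [1, 40, 7]
peek()->7
push(14) -> [1, 40, 7, 14]

Final stack: [1, 40, 7, 14]


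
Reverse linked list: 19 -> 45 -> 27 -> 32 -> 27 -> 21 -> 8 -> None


Step 1: curr=19, set curr.next=prev(None) | reversed so far: 19
Step 2: curr=45, set curr.next=prev(19) | reversed so far: 45 -> 19
Step 3: curr=27, set curr.next=prev(45) | reversed so far: 27 -> 45 -> 19
Step 4: curr=32, set curr.next=prev(27) | reversed so far: 32 -> 27 -> 45 -> 19
Step 5: curr=27, set curr.next=prev(32) | reversed so far: 27 -> 32 -> 27 -> 45 -> 19
Step 6: curr=21, set curr.next=prev(27) | reversed so far: 21 -> 27 -> 32 -> 27 -> 45 -> 19
Step 7: curr=8, set curr.next=prev(21) | reversed so far: 8 -> 21 -> 27 -> 32 -> 27 -> 45 -> 19

8 -> 21 -> 27 -> 32 -> 27 -> 45 -> 19 -> None


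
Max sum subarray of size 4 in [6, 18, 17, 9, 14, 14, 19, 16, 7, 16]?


[0:4]: 50
[1:5]: 58
[2:6]: 54
[3:7]: 56
[4:8]: 63
[5:9]: 56
[6:10]: 58

Max: 63 at [4:8]


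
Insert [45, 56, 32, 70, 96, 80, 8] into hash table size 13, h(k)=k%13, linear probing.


Insert 45: h=6 -> slot 6
Insert 56: h=4 -> slot 4
Insert 32: h=6, 1 probes -> slot 7
Insert 70: h=5 -> slot 5
Insert 96: h=5, 3 probes -> slot 8
Insert 80: h=2 -> slot 2
Insert 8: h=8, 1 probes -> slot 9

Table: [None, None, 80, None, 56, 70, 45, 32, 96, 8, None, None, None]


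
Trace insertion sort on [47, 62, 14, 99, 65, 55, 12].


Initial: [47, 62, 14, 99, 65, 55, 12]
Insert 62: [47, 62, 14, 99, 65, 55, 12]
Insert 14: [14, 47, 62, 99, 65, 55, 12]
Insert 99: [14, 47, 62, 99, 65, 55, 12]
Insert 65: [14, 47, 62, 65, 99, 55, 12]
Insert 55: [14, 47, 55, 62, 65, 99, 12]
Insert 12: [12, 14, 47, 55, 62, 65, 99]

Sorted: [12, 14, 47, 55, 62, 65, 99]


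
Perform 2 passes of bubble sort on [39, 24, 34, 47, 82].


Initial: [39, 24, 34, 47, 82]
Pass 1: [24, 34, 39, 47, 82] (2 swaps)
Pass 2: [24, 34, 39, 47, 82] (0 swaps)

After 2 passes: [24, 34, 39, 47, 82]


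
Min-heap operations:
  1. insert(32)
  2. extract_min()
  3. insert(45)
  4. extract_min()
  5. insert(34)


insert(32) -> [32]
extract_min()->32, []
insert(45) -> [45]
extract_min()->45, []
insert(34) -> [34]

Final heap: [34]


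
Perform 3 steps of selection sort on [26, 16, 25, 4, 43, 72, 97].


Initial: [26, 16, 25, 4, 43, 72, 97]
Step 1: min=4 at 3
  Swap: [4, 16, 25, 26, 43, 72, 97]
Step 2: min=16 at 1
  Swap: [4, 16, 25, 26, 43, 72, 97]
Step 3: min=25 at 2
  Swap: [4, 16, 25, 26, 43, 72, 97]

After 3 steps: [4, 16, 25, 26, 43, 72, 97]


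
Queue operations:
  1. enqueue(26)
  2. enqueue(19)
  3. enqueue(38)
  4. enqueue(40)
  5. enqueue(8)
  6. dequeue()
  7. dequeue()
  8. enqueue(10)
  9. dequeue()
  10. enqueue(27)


enqueue(26) -> [26]
enqueue(19) -> [26, 19]
enqueue(38) -> [26, 19, 38]
enqueue(40) -> [26, 19, 38, 40]
enqueue(8) -> [26, 19, 38, 40, 8]
dequeue()->26, [19, 38, 40, 8]
dequeue()->19, [38, 40, 8]
enqueue(10) -> [38, 40, 8, 10]
dequeue()->38, [40, 8, 10]
enqueue(27) -> [40, 8, 10, 27]

Final queue: [40, 8, 10, 27]


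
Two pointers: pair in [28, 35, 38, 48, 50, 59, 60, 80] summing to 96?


lo=0(28)+hi=7(80)=108
lo=0(28)+hi=6(60)=88
lo=1(35)+hi=6(60)=95
lo=2(38)+hi=6(60)=98
lo=2(38)+hi=5(59)=97
lo=2(38)+hi=4(50)=88
lo=3(48)+hi=4(50)=98

No pair found


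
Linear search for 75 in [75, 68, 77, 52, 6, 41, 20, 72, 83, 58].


i=0: 75==75 found!

Found at 0, 1 comps


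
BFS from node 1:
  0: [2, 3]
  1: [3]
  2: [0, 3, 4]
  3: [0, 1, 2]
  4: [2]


Visit 1, enqueue [3]
Visit 3, enqueue [0, 2]
Visit 0, enqueue []
Visit 2, enqueue [4]
Visit 4, enqueue []

BFS order: [1, 3, 0, 2, 4]


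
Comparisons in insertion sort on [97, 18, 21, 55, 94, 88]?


Algorithm: insertion sort
Input: [97, 18, 21, 55, 94, 88]
Sorted: [18, 21, 55, 88, 94, 97]

10


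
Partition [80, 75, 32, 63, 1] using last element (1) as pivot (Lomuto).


Pivot: 1
Place pivot at 0: [1, 75, 32, 63, 80]

Partitioned: [1, 75, 32, 63, 80]


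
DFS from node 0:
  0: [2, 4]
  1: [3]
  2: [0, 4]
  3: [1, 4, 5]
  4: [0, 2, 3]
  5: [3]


Visit 0, push [4, 2]
Visit 2, push [4]
Visit 4, push [3]
Visit 3, push [5, 1]
Visit 1, push []
Visit 5, push []

DFS order: [0, 2, 4, 3, 1, 5]


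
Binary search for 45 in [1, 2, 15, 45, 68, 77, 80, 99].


Step 1: lo=0, hi=7, mid=3, val=45

Found at index 3


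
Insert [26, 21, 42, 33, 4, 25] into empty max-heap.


Insert 26: [26]
Insert 21: [26, 21]
Insert 42: [42, 21, 26]
Insert 33: [42, 33, 26, 21]
Insert 4: [42, 33, 26, 21, 4]
Insert 25: [42, 33, 26, 21, 4, 25]

Final heap: [42, 33, 26, 21, 4, 25]


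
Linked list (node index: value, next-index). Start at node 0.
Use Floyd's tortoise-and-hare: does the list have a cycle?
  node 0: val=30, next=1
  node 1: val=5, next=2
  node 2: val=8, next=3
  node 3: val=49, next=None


Floyd's tortoise (slow, +1) and hare (fast, +2):
  init: slow=0, fast=0
  step 1: slow=1, fast=2
  step 2: fast 2->3->None, no cycle

Cycle: no


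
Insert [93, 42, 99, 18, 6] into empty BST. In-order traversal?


Insert 93: root
Insert 42: L from 93
Insert 99: R from 93
Insert 18: L from 93 -> L from 42
Insert 6: L from 93 -> L from 42 -> L from 18

In-order: [6, 18, 42, 93, 99]


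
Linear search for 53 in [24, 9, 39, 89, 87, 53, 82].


i=0: 24!=53
i=1: 9!=53
i=2: 39!=53
i=3: 89!=53
i=4: 87!=53
i=5: 53==53 found!

Found at 5, 6 comps


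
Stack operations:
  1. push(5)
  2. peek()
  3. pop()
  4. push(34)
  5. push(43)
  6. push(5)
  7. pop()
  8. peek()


push(5) -> [5]
peek()->5
pop()->5, []
push(34) -> [34]
push(43) -> [34, 43]
push(5) -> [34, 43, 5]
pop()->5, [34, 43]
peek()->43

Final stack: [34, 43]


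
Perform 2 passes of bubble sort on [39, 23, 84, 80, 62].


Initial: [39, 23, 84, 80, 62]
Pass 1: [23, 39, 80, 62, 84] (3 swaps)
Pass 2: [23, 39, 62, 80, 84] (1 swaps)

After 2 passes: [23, 39, 62, 80, 84]


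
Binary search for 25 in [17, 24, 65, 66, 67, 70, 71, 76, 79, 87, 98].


Step 1: lo=0, hi=10, mid=5, val=70
Step 2: lo=0, hi=4, mid=2, val=65
Step 3: lo=0, hi=1, mid=0, val=17
Step 4: lo=1, hi=1, mid=1, val=24

Not found


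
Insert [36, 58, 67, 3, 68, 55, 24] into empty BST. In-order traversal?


Insert 36: root
Insert 58: R from 36
Insert 67: R from 36 -> R from 58
Insert 3: L from 36
Insert 68: R from 36 -> R from 58 -> R from 67
Insert 55: R from 36 -> L from 58
Insert 24: L from 36 -> R from 3

In-order: [3, 24, 36, 55, 58, 67, 68]


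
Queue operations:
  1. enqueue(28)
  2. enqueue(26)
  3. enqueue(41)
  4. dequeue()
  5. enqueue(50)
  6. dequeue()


enqueue(28) -> [28]
enqueue(26) -> [28, 26]
enqueue(41) -> [28, 26, 41]
dequeue()->28, [26, 41]
enqueue(50) -> [26, 41, 50]
dequeue()->26, [41, 50]

Final queue: [41, 50]


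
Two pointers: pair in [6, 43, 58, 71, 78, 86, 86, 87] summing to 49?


lo=0(6)+hi=7(87)=93
lo=0(6)+hi=6(86)=92
lo=0(6)+hi=5(86)=92
lo=0(6)+hi=4(78)=84
lo=0(6)+hi=3(71)=77
lo=0(6)+hi=2(58)=64
lo=0(6)+hi=1(43)=49

Yes: 6+43=49


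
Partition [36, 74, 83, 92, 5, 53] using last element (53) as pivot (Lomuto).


Pivot: 53
  36 <= 53: advance i (no swap)
  5 <= 53: swap -> [36, 5, 83, 92, 74, 53]
Place pivot at 2: [36, 5, 53, 92, 74, 83]

Partitioned: [36, 5, 53, 92, 74, 83]


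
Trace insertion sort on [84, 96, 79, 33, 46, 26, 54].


Initial: [84, 96, 79, 33, 46, 26, 54]
Insert 96: [84, 96, 79, 33, 46, 26, 54]
Insert 79: [79, 84, 96, 33, 46, 26, 54]
Insert 33: [33, 79, 84, 96, 46, 26, 54]
Insert 46: [33, 46, 79, 84, 96, 26, 54]
Insert 26: [26, 33, 46, 79, 84, 96, 54]
Insert 54: [26, 33, 46, 54, 79, 84, 96]

Sorted: [26, 33, 46, 54, 79, 84, 96]


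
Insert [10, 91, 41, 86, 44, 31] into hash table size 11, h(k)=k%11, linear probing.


Insert 10: h=10 -> slot 10
Insert 91: h=3 -> slot 3
Insert 41: h=8 -> slot 8
Insert 86: h=9 -> slot 9
Insert 44: h=0 -> slot 0
Insert 31: h=9, 3 probes -> slot 1

Table: [44, 31, None, 91, None, None, None, None, 41, 86, 10]


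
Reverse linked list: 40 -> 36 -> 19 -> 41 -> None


Step 1: curr=40, set curr.next=prev(None) | reversed so far: 40
Step 2: curr=36, set curr.next=prev(40) | reversed so far: 36 -> 40
Step 3: curr=19, set curr.next=prev(36) | reversed so far: 19 -> 36 -> 40
Step 4: curr=41, set curr.next=prev(19) | reversed so far: 41 -> 19 -> 36 -> 40

41 -> 19 -> 36 -> 40 -> None


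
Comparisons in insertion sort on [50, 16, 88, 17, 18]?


Algorithm: insertion sort
Input: [50, 16, 88, 17, 18]
Sorted: [16, 17, 18, 50, 88]

8


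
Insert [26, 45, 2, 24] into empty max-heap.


Insert 26: [26]
Insert 45: [45, 26]
Insert 2: [45, 26, 2]
Insert 24: [45, 26, 2, 24]

Final heap: [45, 26, 2, 24]


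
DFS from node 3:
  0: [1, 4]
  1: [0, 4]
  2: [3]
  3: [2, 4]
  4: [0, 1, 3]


Visit 3, push [4, 2]
Visit 2, push []
Visit 4, push [1, 0]
Visit 0, push [1]
Visit 1, push []

DFS order: [3, 2, 4, 0, 1]


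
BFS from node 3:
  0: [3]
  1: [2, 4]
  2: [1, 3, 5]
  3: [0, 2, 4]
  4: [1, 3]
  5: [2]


Visit 3, enqueue [0, 2, 4]
Visit 0, enqueue []
Visit 2, enqueue [1, 5]
Visit 4, enqueue []
Visit 1, enqueue []
Visit 5, enqueue []

BFS order: [3, 0, 2, 4, 1, 5]


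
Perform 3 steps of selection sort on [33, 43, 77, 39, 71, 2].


Initial: [33, 43, 77, 39, 71, 2]
Step 1: min=2 at 5
  Swap: [2, 43, 77, 39, 71, 33]
Step 2: min=33 at 5
  Swap: [2, 33, 77, 39, 71, 43]
Step 3: min=39 at 3
  Swap: [2, 33, 39, 77, 71, 43]

After 3 steps: [2, 33, 39, 77, 71, 43]


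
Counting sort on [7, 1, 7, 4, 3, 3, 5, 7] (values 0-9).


Input: [7, 1, 7, 4, 3, 3, 5, 7]
Counts: [0, 1, 0, 2, 1, 1, 0, 3, 0, 0]

Sorted: [1, 3, 3, 4, 5, 7, 7, 7]


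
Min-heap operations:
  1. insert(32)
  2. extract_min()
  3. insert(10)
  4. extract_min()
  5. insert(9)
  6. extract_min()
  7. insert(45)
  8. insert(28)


insert(32) -> [32]
extract_min()->32, []
insert(10) -> [10]
extract_min()->10, []
insert(9) -> [9]
extract_min()->9, []
insert(45) -> [45]
insert(28) -> [28, 45]

Final heap: [28, 45]


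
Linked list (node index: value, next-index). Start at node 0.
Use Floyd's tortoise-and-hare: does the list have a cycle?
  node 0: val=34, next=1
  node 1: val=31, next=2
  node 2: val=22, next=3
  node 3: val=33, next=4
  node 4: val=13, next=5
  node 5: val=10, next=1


Floyd's tortoise (slow, +1) and hare (fast, +2):
  init: slow=0, fast=0
  step 1: slow=1, fast=2
  step 2: slow=2, fast=4
  step 3: slow=3, fast=1
  step 4: slow=4, fast=3
  step 5: slow=5, fast=5
  slow == fast at node 5: cycle detected

Cycle: yes


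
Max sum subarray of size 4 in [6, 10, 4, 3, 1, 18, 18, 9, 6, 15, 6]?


[0:4]: 23
[1:5]: 18
[2:6]: 26
[3:7]: 40
[4:8]: 46
[5:9]: 51
[6:10]: 48
[7:11]: 36

Max: 51 at [5:9]


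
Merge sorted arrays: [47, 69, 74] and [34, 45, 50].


Take 34 from B
Take 45 from B
Take 47 from A
Take 50 from B

Merged: [34, 45, 47, 50, 69, 74]


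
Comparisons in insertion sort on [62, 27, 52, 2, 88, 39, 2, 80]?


Algorithm: insertion sort
Input: [62, 27, 52, 2, 88, 39, 2, 80]
Sorted: [2, 2, 27, 39, 52, 62, 80, 88]

19


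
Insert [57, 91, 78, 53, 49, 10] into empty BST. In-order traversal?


Insert 57: root
Insert 91: R from 57
Insert 78: R from 57 -> L from 91
Insert 53: L from 57
Insert 49: L from 57 -> L from 53
Insert 10: L from 57 -> L from 53 -> L from 49

In-order: [10, 49, 53, 57, 78, 91]


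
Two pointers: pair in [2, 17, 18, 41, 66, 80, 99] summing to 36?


lo=0(2)+hi=6(99)=101
lo=0(2)+hi=5(80)=82
lo=0(2)+hi=4(66)=68
lo=0(2)+hi=3(41)=43
lo=0(2)+hi=2(18)=20
lo=1(17)+hi=2(18)=35

No pair found


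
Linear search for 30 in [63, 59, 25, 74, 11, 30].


i=0: 63!=30
i=1: 59!=30
i=2: 25!=30
i=3: 74!=30
i=4: 11!=30
i=5: 30==30 found!

Found at 5, 6 comps


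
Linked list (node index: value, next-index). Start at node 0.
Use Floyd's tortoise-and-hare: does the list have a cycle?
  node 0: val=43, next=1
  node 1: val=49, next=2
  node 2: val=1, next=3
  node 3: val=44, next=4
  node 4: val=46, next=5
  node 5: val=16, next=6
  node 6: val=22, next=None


Floyd's tortoise (slow, +1) and hare (fast, +2):
  init: slow=0, fast=0
  step 1: slow=1, fast=2
  step 2: slow=2, fast=4
  step 3: slow=3, fast=6
  step 4: fast -> None, no cycle

Cycle: no


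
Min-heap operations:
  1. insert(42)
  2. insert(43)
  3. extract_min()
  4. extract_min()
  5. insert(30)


insert(42) -> [42]
insert(43) -> [42, 43]
extract_min()->42, [43]
extract_min()->43, []
insert(30) -> [30]

Final heap: [30]


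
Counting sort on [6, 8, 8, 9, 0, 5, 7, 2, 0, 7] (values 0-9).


Input: [6, 8, 8, 9, 0, 5, 7, 2, 0, 7]
Counts: [2, 0, 1, 0, 0, 1, 1, 2, 2, 1]

Sorted: [0, 0, 2, 5, 6, 7, 7, 8, 8, 9]


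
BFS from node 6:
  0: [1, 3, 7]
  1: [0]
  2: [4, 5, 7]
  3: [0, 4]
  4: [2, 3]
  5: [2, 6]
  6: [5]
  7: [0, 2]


Visit 6, enqueue [5]
Visit 5, enqueue [2]
Visit 2, enqueue [4, 7]
Visit 4, enqueue [3]
Visit 7, enqueue [0]
Visit 3, enqueue []
Visit 0, enqueue [1]
Visit 1, enqueue []

BFS order: [6, 5, 2, 4, 7, 3, 0, 1]


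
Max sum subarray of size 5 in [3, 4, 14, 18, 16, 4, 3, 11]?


[0:5]: 55
[1:6]: 56
[2:7]: 55
[3:8]: 52

Max: 56 at [1:6]


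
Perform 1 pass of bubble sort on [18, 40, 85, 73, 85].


Initial: [18, 40, 85, 73, 85]
Pass 1: [18, 40, 73, 85, 85] (1 swaps)

After 1 pass: [18, 40, 73, 85, 85]


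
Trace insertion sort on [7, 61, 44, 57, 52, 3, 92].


Initial: [7, 61, 44, 57, 52, 3, 92]
Insert 61: [7, 61, 44, 57, 52, 3, 92]
Insert 44: [7, 44, 61, 57, 52, 3, 92]
Insert 57: [7, 44, 57, 61, 52, 3, 92]
Insert 52: [7, 44, 52, 57, 61, 3, 92]
Insert 3: [3, 7, 44, 52, 57, 61, 92]
Insert 92: [3, 7, 44, 52, 57, 61, 92]

Sorted: [3, 7, 44, 52, 57, 61, 92]


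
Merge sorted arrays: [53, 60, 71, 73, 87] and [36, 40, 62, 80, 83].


Take 36 from B
Take 40 from B
Take 53 from A
Take 60 from A
Take 62 from B
Take 71 from A
Take 73 from A
Take 80 from B
Take 83 from B

Merged: [36, 40, 53, 60, 62, 71, 73, 80, 83, 87]


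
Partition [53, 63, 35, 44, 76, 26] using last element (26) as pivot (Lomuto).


Pivot: 26
Place pivot at 0: [26, 63, 35, 44, 76, 53]

Partitioned: [26, 63, 35, 44, 76, 53]


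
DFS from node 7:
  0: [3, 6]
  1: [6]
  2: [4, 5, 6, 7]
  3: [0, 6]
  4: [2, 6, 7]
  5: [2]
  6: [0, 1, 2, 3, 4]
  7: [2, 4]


Visit 7, push [4, 2]
Visit 2, push [6, 5, 4]
Visit 4, push [6]
Visit 6, push [3, 1, 0]
Visit 0, push [3]
Visit 3, push []
Visit 1, push []
Visit 5, push []

DFS order: [7, 2, 4, 6, 0, 3, 1, 5]


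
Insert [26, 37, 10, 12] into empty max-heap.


Insert 26: [26]
Insert 37: [37, 26]
Insert 10: [37, 26, 10]
Insert 12: [37, 26, 10, 12]

Final heap: [37, 26, 10, 12]


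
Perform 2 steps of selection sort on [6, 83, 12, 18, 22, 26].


Initial: [6, 83, 12, 18, 22, 26]
Step 1: min=6 at 0
  Swap: [6, 83, 12, 18, 22, 26]
Step 2: min=12 at 2
  Swap: [6, 12, 83, 18, 22, 26]

After 2 steps: [6, 12, 83, 18, 22, 26]


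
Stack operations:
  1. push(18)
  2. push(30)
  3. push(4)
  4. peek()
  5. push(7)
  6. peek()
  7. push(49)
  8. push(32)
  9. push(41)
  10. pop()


push(18) -> [18]
push(30) -> [18, 30]
push(4) -> [18, 30, 4]
peek()->4
push(7) -> [18, 30, 4, 7]
peek()->7
push(49) -> [18, 30, 4, 7, 49]
push(32) -> [18, 30, 4, 7, 49, 32]
push(41) -> [18, 30, 4, 7, 49, 32, 41]
pop()->41, [18, 30, 4, 7, 49, 32]

Final stack: [18, 30, 4, 7, 49, 32]


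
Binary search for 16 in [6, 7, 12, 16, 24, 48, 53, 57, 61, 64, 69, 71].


Step 1: lo=0, hi=11, mid=5, val=48
Step 2: lo=0, hi=4, mid=2, val=12
Step 3: lo=3, hi=4, mid=3, val=16

Found at index 3


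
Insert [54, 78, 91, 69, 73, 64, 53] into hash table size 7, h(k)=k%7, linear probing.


Insert 54: h=5 -> slot 5
Insert 78: h=1 -> slot 1
Insert 91: h=0 -> slot 0
Insert 69: h=6 -> slot 6
Insert 73: h=3 -> slot 3
Insert 64: h=1, 1 probes -> slot 2
Insert 53: h=4 -> slot 4

Table: [91, 78, 64, 73, 53, 54, 69]


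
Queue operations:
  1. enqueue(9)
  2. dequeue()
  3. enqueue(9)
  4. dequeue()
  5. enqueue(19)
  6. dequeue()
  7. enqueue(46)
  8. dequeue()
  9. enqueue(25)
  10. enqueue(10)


enqueue(9) -> [9]
dequeue()->9, []
enqueue(9) -> [9]
dequeue()->9, []
enqueue(19) -> [19]
dequeue()->19, []
enqueue(46) -> [46]
dequeue()->46, []
enqueue(25) -> [25]
enqueue(10) -> [25, 10]

Final queue: [25, 10]


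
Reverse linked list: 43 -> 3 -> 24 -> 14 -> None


Step 1: curr=43, set curr.next=prev(None) | reversed so far: 43
Step 2: curr=3, set curr.next=prev(43) | reversed so far: 3 -> 43
Step 3: curr=24, set curr.next=prev(3) | reversed so far: 24 -> 3 -> 43
Step 4: curr=14, set curr.next=prev(24) | reversed so far: 14 -> 24 -> 3 -> 43

14 -> 24 -> 3 -> 43 -> None


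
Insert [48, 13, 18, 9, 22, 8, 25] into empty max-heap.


Insert 48: [48]
Insert 13: [48, 13]
Insert 18: [48, 13, 18]
Insert 9: [48, 13, 18, 9]
Insert 22: [48, 22, 18, 9, 13]
Insert 8: [48, 22, 18, 9, 13, 8]
Insert 25: [48, 22, 25, 9, 13, 8, 18]

Final heap: [48, 22, 25, 9, 13, 8, 18]


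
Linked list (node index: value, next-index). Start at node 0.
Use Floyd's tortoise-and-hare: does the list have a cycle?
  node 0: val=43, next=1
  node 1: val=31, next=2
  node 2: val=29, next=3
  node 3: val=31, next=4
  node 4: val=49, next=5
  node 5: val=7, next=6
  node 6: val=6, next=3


Floyd's tortoise (slow, +1) and hare (fast, +2):
  init: slow=0, fast=0
  step 1: slow=1, fast=2
  step 2: slow=2, fast=4
  step 3: slow=3, fast=6
  step 4: slow=4, fast=4
  slow == fast at node 4: cycle detected

Cycle: yes


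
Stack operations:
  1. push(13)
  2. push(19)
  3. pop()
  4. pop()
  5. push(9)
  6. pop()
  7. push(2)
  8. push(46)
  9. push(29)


push(13) -> [13]
push(19) -> [13, 19]
pop()->19, [13]
pop()->13, []
push(9) -> [9]
pop()->9, []
push(2) -> [2]
push(46) -> [2, 46]
push(29) -> [2, 46, 29]

Final stack: [2, 46, 29]


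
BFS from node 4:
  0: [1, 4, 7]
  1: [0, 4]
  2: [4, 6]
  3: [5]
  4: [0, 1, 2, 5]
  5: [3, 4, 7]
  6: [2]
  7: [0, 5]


Visit 4, enqueue [0, 1, 2, 5]
Visit 0, enqueue [7]
Visit 1, enqueue []
Visit 2, enqueue [6]
Visit 5, enqueue [3]
Visit 7, enqueue []
Visit 6, enqueue []
Visit 3, enqueue []

BFS order: [4, 0, 1, 2, 5, 7, 6, 3]


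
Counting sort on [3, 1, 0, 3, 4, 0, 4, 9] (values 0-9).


Input: [3, 1, 0, 3, 4, 0, 4, 9]
Counts: [2, 1, 0, 2, 2, 0, 0, 0, 0, 1]

Sorted: [0, 0, 1, 3, 3, 4, 4, 9]


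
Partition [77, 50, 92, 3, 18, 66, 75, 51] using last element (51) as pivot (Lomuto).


Pivot: 51
  50 <= 51: swap -> [50, 77, 92, 3, 18, 66, 75, 51]
  3 <= 51: swap -> [50, 3, 92, 77, 18, 66, 75, 51]
  18 <= 51: swap -> [50, 3, 18, 77, 92, 66, 75, 51]
Place pivot at 3: [50, 3, 18, 51, 92, 66, 75, 77]

Partitioned: [50, 3, 18, 51, 92, 66, 75, 77]


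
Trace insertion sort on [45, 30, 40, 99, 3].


Initial: [45, 30, 40, 99, 3]
Insert 30: [30, 45, 40, 99, 3]
Insert 40: [30, 40, 45, 99, 3]
Insert 99: [30, 40, 45, 99, 3]
Insert 3: [3, 30, 40, 45, 99]

Sorted: [3, 30, 40, 45, 99]


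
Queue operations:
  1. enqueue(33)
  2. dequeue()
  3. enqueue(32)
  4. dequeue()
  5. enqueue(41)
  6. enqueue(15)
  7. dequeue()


enqueue(33) -> [33]
dequeue()->33, []
enqueue(32) -> [32]
dequeue()->32, []
enqueue(41) -> [41]
enqueue(15) -> [41, 15]
dequeue()->41, [15]

Final queue: [15]


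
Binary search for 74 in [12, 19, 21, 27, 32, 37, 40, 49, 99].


Step 1: lo=0, hi=8, mid=4, val=32
Step 2: lo=5, hi=8, mid=6, val=40
Step 3: lo=7, hi=8, mid=7, val=49
Step 4: lo=8, hi=8, mid=8, val=99

Not found


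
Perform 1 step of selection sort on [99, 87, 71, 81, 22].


Initial: [99, 87, 71, 81, 22]
Step 1: min=22 at 4
  Swap: [22, 87, 71, 81, 99]

After 1 step: [22, 87, 71, 81, 99]


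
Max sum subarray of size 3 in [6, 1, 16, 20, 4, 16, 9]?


[0:3]: 23
[1:4]: 37
[2:5]: 40
[3:6]: 40
[4:7]: 29

Max: 40 at [2:5]


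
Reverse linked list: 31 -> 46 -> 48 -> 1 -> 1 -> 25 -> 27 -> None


Step 1: curr=31, set curr.next=prev(None) | reversed so far: 31
Step 2: curr=46, set curr.next=prev(31) | reversed so far: 46 -> 31
Step 3: curr=48, set curr.next=prev(46) | reversed so far: 48 -> 46 -> 31
Step 4: curr=1, set curr.next=prev(48) | reversed so far: 1 -> 48 -> 46 -> 31
Step 5: curr=1, set curr.next=prev(1) | reversed so far: 1 -> 1 -> 48 -> 46 -> 31
Step 6: curr=25, set curr.next=prev(1) | reversed so far: 25 -> 1 -> 1 -> 48 -> 46 -> 31
Step 7: curr=27, set curr.next=prev(25) | reversed so far: 27 -> 25 -> 1 -> 1 -> 48 -> 46 -> 31

27 -> 25 -> 1 -> 1 -> 48 -> 46 -> 31 -> None


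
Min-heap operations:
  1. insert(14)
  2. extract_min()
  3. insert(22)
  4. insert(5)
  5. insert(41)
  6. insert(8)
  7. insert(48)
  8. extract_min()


insert(14) -> [14]
extract_min()->14, []
insert(22) -> [22]
insert(5) -> [5, 22]
insert(41) -> [5, 22, 41]
insert(8) -> [5, 8, 41, 22]
insert(48) -> [5, 8, 41, 22, 48]
extract_min()->5, [8, 22, 41, 48]

Final heap: [8, 22, 41, 48]


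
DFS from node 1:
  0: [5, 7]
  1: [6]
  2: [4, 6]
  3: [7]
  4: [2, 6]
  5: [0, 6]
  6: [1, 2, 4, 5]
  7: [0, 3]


Visit 1, push [6]
Visit 6, push [5, 4, 2]
Visit 2, push [4]
Visit 4, push []
Visit 5, push [0]
Visit 0, push [7]
Visit 7, push [3]
Visit 3, push []

DFS order: [1, 6, 2, 4, 5, 0, 7, 3]


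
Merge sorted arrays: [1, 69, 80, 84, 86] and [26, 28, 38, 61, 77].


Take 1 from A
Take 26 from B
Take 28 from B
Take 38 from B
Take 61 from B
Take 69 from A
Take 77 from B

Merged: [1, 26, 28, 38, 61, 69, 77, 80, 84, 86]


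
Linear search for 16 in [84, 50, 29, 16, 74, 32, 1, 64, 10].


i=0: 84!=16
i=1: 50!=16
i=2: 29!=16
i=3: 16==16 found!

Found at 3, 4 comps


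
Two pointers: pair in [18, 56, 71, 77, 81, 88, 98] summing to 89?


lo=0(18)+hi=6(98)=116
lo=0(18)+hi=5(88)=106
lo=0(18)+hi=4(81)=99
lo=0(18)+hi=3(77)=95
lo=0(18)+hi=2(71)=89

Yes: 18+71=89


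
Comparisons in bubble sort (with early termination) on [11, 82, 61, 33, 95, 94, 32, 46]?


Algorithm: bubble sort (with early termination)
Input: [11, 82, 61, 33, 95, 94, 32, 46]
Sorted: [11, 32, 33, 46, 61, 82, 94, 95]

27


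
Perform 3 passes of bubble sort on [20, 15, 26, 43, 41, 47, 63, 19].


Initial: [20, 15, 26, 43, 41, 47, 63, 19]
Pass 1: [15, 20, 26, 41, 43, 47, 19, 63] (3 swaps)
Pass 2: [15, 20, 26, 41, 43, 19, 47, 63] (1 swaps)
Pass 3: [15, 20, 26, 41, 19, 43, 47, 63] (1 swaps)

After 3 passes: [15, 20, 26, 41, 19, 43, 47, 63]


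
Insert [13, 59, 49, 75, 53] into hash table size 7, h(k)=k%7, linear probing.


Insert 13: h=6 -> slot 6
Insert 59: h=3 -> slot 3
Insert 49: h=0 -> slot 0
Insert 75: h=5 -> slot 5
Insert 53: h=4 -> slot 4

Table: [49, None, None, 59, 53, 75, 13]


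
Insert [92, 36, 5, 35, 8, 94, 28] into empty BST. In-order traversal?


Insert 92: root
Insert 36: L from 92
Insert 5: L from 92 -> L from 36
Insert 35: L from 92 -> L from 36 -> R from 5
Insert 8: L from 92 -> L from 36 -> R from 5 -> L from 35
Insert 94: R from 92
Insert 28: L from 92 -> L from 36 -> R from 5 -> L from 35 -> R from 8

In-order: [5, 8, 28, 35, 36, 92, 94]


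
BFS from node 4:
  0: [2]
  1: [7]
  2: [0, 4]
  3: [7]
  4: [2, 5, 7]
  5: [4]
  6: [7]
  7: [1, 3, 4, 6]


Visit 4, enqueue [2, 5, 7]
Visit 2, enqueue [0]
Visit 5, enqueue []
Visit 7, enqueue [1, 3, 6]
Visit 0, enqueue []
Visit 1, enqueue []
Visit 3, enqueue []
Visit 6, enqueue []

BFS order: [4, 2, 5, 7, 0, 1, 3, 6]


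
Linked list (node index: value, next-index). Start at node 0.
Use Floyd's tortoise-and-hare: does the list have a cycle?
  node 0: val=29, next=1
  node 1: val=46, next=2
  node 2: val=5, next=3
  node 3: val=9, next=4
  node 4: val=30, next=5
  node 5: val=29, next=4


Floyd's tortoise (slow, +1) and hare (fast, +2):
  init: slow=0, fast=0
  step 1: slow=1, fast=2
  step 2: slow=2, fast=4
  step 3: slow=3, fast=4
  step 4: slow=4, fast=4
  slow == fast at node 4: cycle detected

Cycle: yes


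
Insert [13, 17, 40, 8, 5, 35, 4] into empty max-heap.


Insert 13: [13]
Insert 17: [17, 13]
Insert 40: [40, 13, 17]
Insert 8: [40, 13, 17, 8]
Insert 5: [40, 13, 17, 8, 5]
Insert 35: [40, 13, 35, 8, 5, 17]
Insert 4: [40, 13, 35, 8, 5, 17, 4]

Final heap: [40, 13, 35, 8, 5, 17, 4]


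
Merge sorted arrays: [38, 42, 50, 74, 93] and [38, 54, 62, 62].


Take 38 from A
Take 38 from B
Take 42 from A
Take 50 from A
Take 54 from B
Take 62 from B
Take 62 from B

Merged: [38, 38, 42, 50, 54, 62, 62, 74, 93]


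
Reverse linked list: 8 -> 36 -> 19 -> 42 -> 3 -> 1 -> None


Step 1: curr=8, set curr.next=prev(None) | reversed so far: 8
Step 2: curr=36, set curr.next=prev(8) | reversed so far: 36 -> 8
Step 3: curr=19, set curr.next=prev(36) | reversed so far: 19 -> 36 -> 8
Step 4: curr=42, set curr.next=prev(19) | reversed so far: 42 -> 19 -> 36 -> 8
Step 5: curr=3, set curr.next=prev(42) | reversed so far: 3 -> 42 -> 19 -> 36 -> 8
Step 6: curr=1, set curr.next=prev(3) | reversed so far: 1 -> 3 -> 42 -> 19 -> 36 -> 8

1 -> 3 -> 42 -> 19 -> 36 -> 8 -> None


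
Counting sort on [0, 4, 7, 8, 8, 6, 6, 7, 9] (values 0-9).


Input: [0, 4, 7, 8, 8, 6, 6, 7, 9]
Counts: [1, 0, 0, 0, 1, 0, 2, 2, 2, 1]

Sorted: [0, 4, 6, 6, 7, 7, 8, 8, 9]


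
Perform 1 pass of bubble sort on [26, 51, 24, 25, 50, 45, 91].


Initial: [26, 51, 24, 25, 50, 45, 91]
Pass 1: [26, 24, 25, 50, 45, 51, 91] (4 swaps)

After 1 pass: [26, 24, 25, 50, 45, 51, 91]


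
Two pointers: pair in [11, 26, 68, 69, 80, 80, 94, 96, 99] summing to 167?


lo=0(11)+hi=8(99)=110
lo=1(26)+hi=8(99)=125
lo=2(68)+hi=8(99)=167

Yes: 68+99=167


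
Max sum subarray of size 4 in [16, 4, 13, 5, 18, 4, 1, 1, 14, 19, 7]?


[0:4]: 38
[1:5]: 40
[2:6]: 40
[3:7]: 28
[4:8]: 24
[5:9]: 20
[6:10]: 35
[7:11]: 41

Max: 41 at [7:11]


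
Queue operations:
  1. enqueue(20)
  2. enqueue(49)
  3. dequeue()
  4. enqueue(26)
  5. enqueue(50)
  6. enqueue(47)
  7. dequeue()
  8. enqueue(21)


enqueue(20) -> [20]
enqueue(49) -> [20, 49]
dequeue()->20, [49]
enqueue(26) -> [49, 26]
enqueue(50) -> [49, 26, 50]
enqueue(47) -> [49, 26, 50, 47]
dequeue()->49, [26, 50, 47]
enqueue(21) -> [26, 50, 47, 21]

Final queue: [26, 50, 47, 21]


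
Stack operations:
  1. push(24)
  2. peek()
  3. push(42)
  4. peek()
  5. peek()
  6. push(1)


push(24) -> [24]
peek()->24
push(42) -> [24, 42]
peek()->42
peek()->42
push(1) -> [24, 42, 1]

Final stack: [24, 42, 1]


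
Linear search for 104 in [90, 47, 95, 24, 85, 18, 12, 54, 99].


i=0: 90!=104
i=1: 47!=104
i=2: 95!=104
i=3: 24!=104
i=4: 85!=104
i=5: 18!=104
i=6: 12!=104
i=7: 54!=104
i=8: 99!=104

Not found, 9 comps


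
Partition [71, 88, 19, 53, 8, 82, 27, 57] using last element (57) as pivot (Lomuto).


Pivot: 57
  19 <= 57: swap -> [19, 88, 71, 53, 8, 82, 27, 57]
  53 <= 57: swap -> [19, 53, 71, 88, 8, 82, 27, 57]
  8 <= 57: swap -> [19, 53, 8, 88, 71, 82, 27, 57]
  27 <= 57: swap -> [19, 53, 8, 27, 71, 82, 88, 57]
Place pivot at 4: [19, 53, 8, 27, 57, 82, 88, 71]

Partitioned: [19, 53, 8, 27, 57, 82, 88, 71]


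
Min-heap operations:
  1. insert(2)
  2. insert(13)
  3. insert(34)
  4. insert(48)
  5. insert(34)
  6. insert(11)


insert(2) -> [2]
insert(13) -> [2, 13]
insert(34) -> [2, 13, 34]
insert(48) -> [2, 13, 34, 48]
insert(34) -> [2, 13, 34, 48, 34]
insert(11) -> [2, 13, 11, 48, 34, 34]

Final heap: [2, 13, 11, 48, 34, 34]


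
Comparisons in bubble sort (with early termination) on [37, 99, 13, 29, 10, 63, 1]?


Algorithm: bubble sort (with early termination)
Input: [37, 99, 13, 29, 10, 63, 1]
Sorted: [1, 10, 13, 29, 37, 63, 99]

21


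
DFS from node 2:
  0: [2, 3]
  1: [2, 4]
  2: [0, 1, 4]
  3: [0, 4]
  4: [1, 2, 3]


Visit 2, push [4, 1, 0]
Visit 0, push [3]
Visit 3, push [4]
Visit 4, push [1]
Visit 1, push []

DFS order: [2, 0, 3, 4, 1]


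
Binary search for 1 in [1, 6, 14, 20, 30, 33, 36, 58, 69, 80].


Step 1: lo=0, hi=9, mid=4, val=30
Step 2: lo=0, hi=3, mid=1, val=6
Step 3: lo=0, hi=0, mid=0, val=1

Found at index 0


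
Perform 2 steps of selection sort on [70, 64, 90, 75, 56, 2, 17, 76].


Initial: [70, 64, 90, 75, 56, 2, 17, 76]
Step 1: min=2 at 5
  Swap: [2, 64, 90, 75, 56, 70, 17, 76]
Step 2: min=17 at 6
  Swap: [2, 17, 90, 75, 56, 70, 64, 76]

After 2 steps: [2, 17, 90, 75, 56, 70, 64, 76]


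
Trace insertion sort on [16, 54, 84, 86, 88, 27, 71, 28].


Initial: [16, 54, 84, 86, 88, 27, 71, 28]
Insert 54: [16, 54, 84, 86, 88, 27, 71, 28]
Insert 84: [16, 54, 84, 86, 88, 27, 71, 28]
Insert 86: [16, 54, 84, 86, 88, 27, 71, 28]
Insert 88: [16, 54, 84, 86, 88, 27, 71, 28]
Insert 27: [16, 27, 54, 84, 86, 88, 71, 28]
Insert 71: [16, 27, 54, 71, 84, 86, 88, 28]
Insert 28: [16, 27, 28, 54, 71, 84, 86, 88]

Sorted: [16, 27, 28, 54, 71, 84, 86, 88]


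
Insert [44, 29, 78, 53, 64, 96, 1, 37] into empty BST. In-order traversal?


Insert 44: root
Insert 29: L from 44
Insert 78: R from 44
Insert 53: R from 44 -> L from 78
Insert 64: R from 44 -> L from 78 -> R from 53
Insert 96: R from 44 -> R from 78
Insert 1: L from 44 -> L from 29
Insert 37: L from 44 -> R from 29

In-order: [1, 29, 37, 44, 53, 64, 78, 96]


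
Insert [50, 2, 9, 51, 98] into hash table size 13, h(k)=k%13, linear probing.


Insert 50: h=11 -> slot 11
Insert 2: h=2 -> slot 2
Insert 9: h=9 -> slot 9
Insert 51: h=12 -> slot 12
Insert 98: h=7 -> slot 7

Table: [None, None, 2, None, None, None, None, 98, None, 9, None, 50, 51]


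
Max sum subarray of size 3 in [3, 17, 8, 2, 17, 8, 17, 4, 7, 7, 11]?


[0:3]: 28
[1:4]: 27
[2:5]: 27
[3:6]: 27
[4:7]: 42
[5:8]: 29
[6:9]: 28
[7:10]: 18
[8:11]: 25

Max: 42 at [4:7]


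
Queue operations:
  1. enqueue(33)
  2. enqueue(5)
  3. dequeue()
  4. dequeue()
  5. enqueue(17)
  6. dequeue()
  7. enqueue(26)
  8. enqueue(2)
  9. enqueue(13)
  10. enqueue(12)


enqueue(33) -> [33]
enqueue(5) -> [33, 5]
dequeue()->33, [5]
dequeue()->5, []
enqueue(17) -> [17]
dequeue()->17, []
enqueue(26) -> [26]
enqueue(2) -> [26, 2]
enqueue(13) -> [26, 2, 13]
enqueue(12) -> [26, 2, 13, 12]

Final queue: [26, 2, 13, 12]


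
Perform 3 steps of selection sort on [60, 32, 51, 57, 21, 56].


Initial: [60, 32, 51, 57, 21, 56]
Step 1: min=21 at 4
  Swap: [21, 32, 51, 57, 60, 56]
Step 2: min=32 at 1
  Swap: [21, 32, 51, 57, 60, 56]
Step 3: min=51 at 2
  Swap: [21, 32, 51, 57, 60, 56]

After 3 steps: [21, 32, 51, 57, 60, 56]


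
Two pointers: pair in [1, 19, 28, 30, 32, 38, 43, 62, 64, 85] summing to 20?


lo=0(1)+hi=9(85)=86
lo=0(1)+hi=8(64)=65
lo=0(1)+hi=7(62)=63
lo=0(1)+hi=6(43)=44
lo=0(1)+hi=5(38)=39
lo=0(1)+hi=4(32)=33
lo=0(1)+hi=3(30)=31
lo=0(1)+hi=2(28)=29
lo=0(1)+hi=1(19)=20

Yes: 1+19=20


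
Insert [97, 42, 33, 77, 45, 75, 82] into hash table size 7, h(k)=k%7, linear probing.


Insert 97: h=6 -> slot 6
Insert 42: h=0 -> slot 0
Insert 33: h=5 -> slot 5
Insert 77: h=0, 1 probes -> slot 1
Insert 45: h=3 -> slot 3
Insert 75: h=5, 4 probes -> slot 2
Insert 82: h=5, 6 probes -> slot 4

Table: [42, 77, 75, 45, 82, 33, 97]


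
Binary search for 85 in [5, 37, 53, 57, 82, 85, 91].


Step 1: lo=0, hi=6, mid=3, val=57
Step 2: lo=4, hi=6, mid=5, val=85

Found at index 5


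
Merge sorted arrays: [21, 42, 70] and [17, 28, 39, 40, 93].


Take 17 from B
Take 21 from A
Take 28 from B
Take 39 from B
Take 40 from B
Take 42 from A
Take 70 from A

Merged: [17, 21, 28, 39, 40, 42, 70, 93]


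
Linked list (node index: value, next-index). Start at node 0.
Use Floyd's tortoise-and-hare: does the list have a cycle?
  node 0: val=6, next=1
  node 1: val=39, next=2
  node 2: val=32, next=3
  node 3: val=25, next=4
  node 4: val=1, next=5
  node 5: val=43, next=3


Floyd's tortoise (slow, +1) and hare (fast, +2):
  init: slow=0, fast=0
  step 1: slow=1, fast=2
  step 2: slow=2, fast=4
  step 3: slow=3, fast=3
  slow == fast at node 3: cycle detected

Cycle: yes


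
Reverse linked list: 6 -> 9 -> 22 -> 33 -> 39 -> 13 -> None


Step 1: curr=6, set curr.next=prev(None) | reversed so far: 6
Step 2: curr=9, set curr.next=prev(6) | reversed so far: 9 -> 6
Step 3: curr=22, set curr.next=prev(9) | reversed so far: 22 -> 9 -> 6
Step 4: curr=33, set curr.next=prev(22) | reversed so far: 33 -> 22 -> 9 -> 6
Step 5: curr=39, set curr.next=prev(33) | reversed so far: 39 -> 33 -> 22 -> 9 -> 6
Step 6: curr=13, set curr.next=prev(39) | reversed so far: 13 -> 39 -> 33 -> 22 -> 9 -> 6

13 -> 39 -> 33 -> 22 -> 9 -> 6 -> None


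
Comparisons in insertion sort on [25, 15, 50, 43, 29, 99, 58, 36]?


Algorithm: insertion sort
Input: [25, 15, 50, 43, 29, 99, 58, 36]
Sorted: [15, 25, 29, 36, 43, 50, 58, 99]

15


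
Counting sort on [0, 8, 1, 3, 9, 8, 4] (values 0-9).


Input: [0, 8, 1, 3, 9, 8, 4]
Counts: [1, 1, 0, 1, 1, 0, 0, 0, 2, 1]

Sorted: [0, 1, 3, 4, 8, 8, 9]


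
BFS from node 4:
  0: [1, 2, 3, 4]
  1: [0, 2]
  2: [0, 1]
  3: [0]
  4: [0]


Visit 4, enqueue [0]
Visit 0, enqueue [1, 2, 3]
Visit 1, enqueue []
Visit 2, enqueue []
Visit 3, enqueue []

BFS order: [4, 0, 1, 2, 3]


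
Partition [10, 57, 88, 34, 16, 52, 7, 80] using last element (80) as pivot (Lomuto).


Pivot: 80
  10 <= 80: advance i (no swap)
  57 <= 80: advance i (no swap)
  34 <= 80: swap -> [10, 57, 34, 88, 16, 52, 7, 80]
  16 <= 80: swap -> [10, 57, 34, 16, 88, 52, 7, 80]
  52 <= 80: swap -> [10, 57, 34, 16, 52, 88, 7, 80]
  7 <= 80: swap -> [10, 57, 34, 16, 52, 7, 88, 80]
Place pivot at 6: [10, 57, 34, 16, 52, 7, 80, 88]

Partitioned: [10, 57, 34, 16, 52, 7, 80, 88]


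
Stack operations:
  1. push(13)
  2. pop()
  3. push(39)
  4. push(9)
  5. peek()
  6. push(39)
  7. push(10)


push(13) -> [13]
pop()->13, []
push(39) -> [39]
push(9) -> [39, 9]
peek()->9
push(39) -> [39, 9, 39]
push(10) -> [39, 9, 39, 10]

Final stack: [39, 9, 39, 10]


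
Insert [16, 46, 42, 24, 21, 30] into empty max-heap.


Insert 16: [16]
Insert 46: [46, 16]
Insert 42: [46, 16, 42]
Insert 24: [46, 24, 42, 16]
Insert 21: [46, 24, 42, 16, 21]
Insert 30: [46, 24, 42, 16, 21, 30]

Final heap: [46, 24, 42, 16, 21, 30]
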